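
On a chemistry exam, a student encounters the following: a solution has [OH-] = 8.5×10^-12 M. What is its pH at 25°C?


pOH = -log10([OH-]) = -log10(8.5×10^-12)
= 12 - log10(8.5) = 11.07
pH = 14 - pOH = 14 - 11.07 = 2.93

2.93


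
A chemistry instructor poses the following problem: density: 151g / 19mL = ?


ρ = mass/volume
= 151/19
= 7.947 g/mL

7.947 g/mL


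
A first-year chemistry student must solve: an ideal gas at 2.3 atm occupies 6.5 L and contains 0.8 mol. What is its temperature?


PV = nRT  (R = 0.08206 L·atm/(mol·K))
T = PV/(nR) = 2.3×6.5/(0.8×0.08206)
= 14.95/0.065648
= 227.73 K

227.73 K


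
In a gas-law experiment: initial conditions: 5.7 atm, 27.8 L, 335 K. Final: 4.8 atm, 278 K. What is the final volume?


P1V1/T1 = P2V2/T2
V2 = P1V1T2/(T1P2)
= 5.7×27.8×278/(335×4.8)
= 27.395 L

27.395 L


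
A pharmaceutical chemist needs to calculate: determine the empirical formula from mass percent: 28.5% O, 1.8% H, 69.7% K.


Assume 100 g sample. Moles of each element:
  O: 28.5/16.0 = 1.781 mol
  H: 1.8/1.008 = 1.786 mol
  K: 69.7/39.1 = 1.783 mol
Divide by smallest (1.781):
  O: 1.781/1.781 = 1.0
  H: 1.786/1.781 = 1.0
  K: 1.783/1.781 = 1.0
Empirical formula: KOH

KOH


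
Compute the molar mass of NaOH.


M(NaOH) = 1×22.99 + 1×16.0 + 1×1.008
= 22.99 + 16.0 + 1.01
= 40.0 g/mol

40.0 g/mol


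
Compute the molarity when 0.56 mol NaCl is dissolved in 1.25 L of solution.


M = n/V = 0.56/1.25 = 0.448 mol/L

0.448 M


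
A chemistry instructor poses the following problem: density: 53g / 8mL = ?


ρ = mass/volume
= 53/8
= 6.625 g/mL

6.625 g/mL


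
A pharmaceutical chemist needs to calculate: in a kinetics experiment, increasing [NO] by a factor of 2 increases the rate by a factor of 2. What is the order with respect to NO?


rate ∝ [NO]^n
2^n = 2 → n = 1
Order in NO: 1

1


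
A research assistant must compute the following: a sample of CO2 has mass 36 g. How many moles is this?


M(CO2) = 44.01 g/mol
n = mass/M = 36/44.01 = 0.818 mol

0.818 mol


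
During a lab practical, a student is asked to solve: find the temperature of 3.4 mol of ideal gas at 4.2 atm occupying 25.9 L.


PV = nRT  (R = 0.08206 L·atm/(mol·K))
T = PV/(nR) = 4.2×25.9/(3.4×0.08206)
= 108.78/0.279004
= 389.89 K

389.89 K


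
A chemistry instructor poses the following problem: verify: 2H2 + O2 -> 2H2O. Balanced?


Equation: 2H2 + O2 -> 2H2O
Check atoms: H: 4=4, O: 2=2
Balanced

Yes, balanced


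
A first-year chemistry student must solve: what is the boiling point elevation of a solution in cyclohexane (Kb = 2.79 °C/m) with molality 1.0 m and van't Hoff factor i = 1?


ΔTb = Kb × m × i
= 2.79 × 1.0 × 1
= 2.79 °C

2.79 °C


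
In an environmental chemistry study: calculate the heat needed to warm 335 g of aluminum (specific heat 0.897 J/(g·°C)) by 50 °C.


q = mcΔT = 335 × 0.897 × 50
= 15024.75 J

15024.75 J


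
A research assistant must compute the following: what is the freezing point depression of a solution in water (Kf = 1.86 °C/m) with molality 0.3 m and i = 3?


ΔTf = Kf × m × i
= 1.86 × 0.3 × 3
= 1.674 °C

1.674 °C


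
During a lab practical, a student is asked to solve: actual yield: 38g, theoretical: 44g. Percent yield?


% yield = actual/theoretical × 100
= 38/44 × 100
= 86.36%

86.36%


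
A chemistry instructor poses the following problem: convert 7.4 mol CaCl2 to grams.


M(CaCl2) = 110.98 g/mol
mass = n × M = 7.4 × 110.98 = 821.25 g

821.25 g


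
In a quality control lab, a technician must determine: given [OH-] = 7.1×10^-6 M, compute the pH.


pOH = -log10([OH-]) = -log10(7.1×10^-6)
= 6 - log10(7.1) = 5.15
pH = 14 - pOH = 14 - 5.15 = 8.85

8.85


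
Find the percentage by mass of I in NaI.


M(NaI) = 1×22.99 + 1×126.9 = 149.89 g/mol
Mass of I = 1 × 126.9 = 126.90 g/mol
% I = 126.90/149.89 × 100 = 84.66%

84.66%


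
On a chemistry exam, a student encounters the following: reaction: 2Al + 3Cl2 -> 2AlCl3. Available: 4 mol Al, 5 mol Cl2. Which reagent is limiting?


Mole ratio available / coefficient:
  Al: 4/2 = 2.000
  Cl2: 5/3 = 1.667
Smaller ratio is limiting.

Cl2


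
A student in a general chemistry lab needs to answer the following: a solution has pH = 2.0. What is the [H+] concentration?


[H+] = 10^(-pH) = 10^(-2.0)
= 1.0×10^-2 M

1.0×10^-2 M


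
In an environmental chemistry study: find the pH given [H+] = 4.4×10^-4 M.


pH = -log10([H+]) = -log10(4.4×10^-4)
= 4 - log10(4.4)
= 4 - 0.64
= 3.36

3.36


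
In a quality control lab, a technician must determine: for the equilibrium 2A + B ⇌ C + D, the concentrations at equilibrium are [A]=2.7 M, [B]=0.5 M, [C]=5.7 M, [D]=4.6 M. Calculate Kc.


Kc = [C][D]/([A]^2[B])
= (5.7^1 × 4.6^1)/(2.7^2 × 0.5^1)
= 26.22/3.645
= 7.193

7.193


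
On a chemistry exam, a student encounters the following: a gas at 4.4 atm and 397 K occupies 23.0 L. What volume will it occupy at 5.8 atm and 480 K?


P1V1/T1 = P2V2/T2
V2 = P1V1T2/(T1P2)
= 4.4×23.0×480/(397×5.8)
= 21.096 L

21.096 L


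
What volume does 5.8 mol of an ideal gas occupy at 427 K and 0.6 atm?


PV = nRT  (R = 0.08206 L·atm/(mol·K))
V = nRT/P = 5.8×0.08206×427/0.6
= 338.716 L

338.716 L


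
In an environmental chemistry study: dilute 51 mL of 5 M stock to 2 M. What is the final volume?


C1V1 = C2V2
5 × 51 = 2 × V2
V2 = 255/2 = 127.5 mL

127.5 mL


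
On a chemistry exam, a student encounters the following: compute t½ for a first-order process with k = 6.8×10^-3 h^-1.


t½ = ln2/k = 0.693147/(6.8×10^-3 h^-1)
= 101.9 h

101.9 h


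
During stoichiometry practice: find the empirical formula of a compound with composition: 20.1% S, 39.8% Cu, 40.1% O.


Assume 100 g sample. Moles of each element:
  S: 20.1/32.07 = 0.627 mol
  Cu: 39.8/63.55 = 0.626 mol
  O: 40.1/16.0 = 2.506 mol
Divide by smallest (0.626):
  S: 0.627/0.626 = 1.0
  Cu: 0.626/0.626 = 1.0
  O: 2.506/0.626 = 4.0
Empirical formula: CuSO4

CuSO4


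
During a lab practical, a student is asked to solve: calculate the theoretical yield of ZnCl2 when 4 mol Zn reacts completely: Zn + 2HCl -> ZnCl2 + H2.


Mole ratio ZnCl2:Zn = 1:1
n(ZnCl2) = 4 × 1/1 = 4.000 mol
mass = 4.000 × 136.28 = 545.12 g

545.12 g


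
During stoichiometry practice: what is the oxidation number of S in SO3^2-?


x + 3(-2) = -2, so x = +4
Oxidation number: +4

+4


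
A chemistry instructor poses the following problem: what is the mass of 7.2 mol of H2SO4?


M(H2SO4) = 98.09 g/mol
mass = n × M = 7.2 × 98.09 = 706.25 g

706.25 g


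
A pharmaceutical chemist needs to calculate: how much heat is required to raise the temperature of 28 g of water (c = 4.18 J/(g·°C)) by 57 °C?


q = mcΔT = 28 × 4.18 × 57
= 6671.28 J

6671.28 J


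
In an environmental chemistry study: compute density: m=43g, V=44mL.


ρ = mass/volume
= 43/44
= 0.977 g/mL

0.977 g/mL


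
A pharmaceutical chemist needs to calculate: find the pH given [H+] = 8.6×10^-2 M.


pH = -log10([H+]) = -log10(8.6×10^-2)
= 2 - log10(8.6)
= 2 - 0.93
= 1.07

1.07


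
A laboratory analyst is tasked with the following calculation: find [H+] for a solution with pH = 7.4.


[H+] = 10^(-pH) = 10^(-7.4)
= 3.98×10^-8 M

3.98×10^-8 M


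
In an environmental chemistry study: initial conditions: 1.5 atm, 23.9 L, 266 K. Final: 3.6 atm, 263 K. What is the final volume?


P1V1/T1 = P2V2/T2
V2 = P1V1T2/(T1P2)
= 1.5×23.9×263/(266×3.6)
= 9.846 L

9.846 L


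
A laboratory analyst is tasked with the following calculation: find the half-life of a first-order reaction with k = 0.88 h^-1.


t½ = ln2/k = 0.693147/(0.88 h^-1)
= 0.7877 h

0.7877 h


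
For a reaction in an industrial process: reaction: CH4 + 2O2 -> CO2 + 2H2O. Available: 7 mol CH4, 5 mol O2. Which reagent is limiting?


Mole ratio available / coefficient:
  CH4: 7/1 = 7.000
  O2: 5/2 = 2.500
Smaller ratio is limiting.

O2


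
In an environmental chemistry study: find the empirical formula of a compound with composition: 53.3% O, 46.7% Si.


Assume 100 g sample. Moles of each element:
  O: 53.3/16.0 = 3.331 mol
  Si: 46.7/28.09 = 1.663 mol
Divide by smallest (1.663):
  O: 3.331/1.663 = 2.0
  Si: 1.663/1.663 = 1.0
Empirical formula: SiO2

SiO2


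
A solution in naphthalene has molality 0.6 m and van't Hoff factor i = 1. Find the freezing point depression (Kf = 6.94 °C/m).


ΔTf = Kf × m × i
= 6.94 × 0.6 × 1
= 4.164 °C

4.164 °C


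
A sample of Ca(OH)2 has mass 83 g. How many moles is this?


M(Ca(OH)2) = 74.1 g/mol
n = mass/M = 83/74.1 = 1.1201 mol

1.1201 mol


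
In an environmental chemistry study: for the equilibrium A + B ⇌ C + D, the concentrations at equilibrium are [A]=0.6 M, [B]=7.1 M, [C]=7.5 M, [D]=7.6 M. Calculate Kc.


Kc = [C][D]/([A][B])
= (7.5^1 × 7.6^1)/(0.6^1 × 7.1^1)
= 57/4.26
= 13.38

13.38


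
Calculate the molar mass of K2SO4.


M(K2SO4) = 2×39.1 + 1×32.07 + 4×16.0
= 78.2 + 32.07 + 64.0
= 174.27 g/mol

174.27 g/mol


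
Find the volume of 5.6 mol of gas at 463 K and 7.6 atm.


PV = nRT  (R = 0.08206 L·atm/(mol·K))
V = nRT/P = 5.6×0.08206×463/7.6
= 27.995 L

27.995 L


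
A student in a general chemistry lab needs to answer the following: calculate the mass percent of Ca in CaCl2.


M(CaCl2) = 1×40.08 + 2×35.45 = 110.98 g/mol
Mass of Ca = 1 × 40.08 = 40.08 g/mol
% Ca = 40.08/110.98 × 100 = 36.11%

36.11%


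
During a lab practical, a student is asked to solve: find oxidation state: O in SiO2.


O is usually -2
Oxidation number: -2

-2


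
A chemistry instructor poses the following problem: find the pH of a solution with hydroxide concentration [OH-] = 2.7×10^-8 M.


pOH = -log10([OH-]) = -log10(2.7×10^-8)
= 8 - log10(2.7) = 7.57
pH = 14 - pOH = 14 - 7.57 = 6.43

6.43


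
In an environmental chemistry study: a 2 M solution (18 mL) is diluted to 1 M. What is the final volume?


C1V1 = C2V2
2 × 18 = 1 × V2
V2 = 36/1 = 36.0 mL

36.0 mL


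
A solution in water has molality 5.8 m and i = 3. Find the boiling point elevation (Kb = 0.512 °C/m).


ΔTb = Kb × m × i
= 0.512 × 5.8 × 3
= 8.9088 °C

8.9088 °C


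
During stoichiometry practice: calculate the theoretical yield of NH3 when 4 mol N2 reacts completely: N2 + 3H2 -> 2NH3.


Mole ratio NH3:N2 = 2:1
n(NH3) = 4 × 2/1 = 8.000 mol
mass = 8.000 × 17.03 = 136.24 g

136.24 g


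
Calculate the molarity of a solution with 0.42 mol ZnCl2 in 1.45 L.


M = n/V = 0.42/1.45 = 0.290 mol/L

0.290 M


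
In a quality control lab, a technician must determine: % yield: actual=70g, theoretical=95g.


% yield = actual/theoretical × 100
= 70/95 × 100
= 73.68%

73.68%


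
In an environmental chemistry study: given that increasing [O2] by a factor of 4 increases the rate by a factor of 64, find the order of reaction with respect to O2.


rate ∝ [O2]^n
4^n = 64 → n = 3
Order in O2: 3

3


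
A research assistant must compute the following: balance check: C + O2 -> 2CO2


Equation: C + O2 -> 2CO2
Check atoms: C: 1≠2, O: 2≠4
Not balanced

No, not balanced


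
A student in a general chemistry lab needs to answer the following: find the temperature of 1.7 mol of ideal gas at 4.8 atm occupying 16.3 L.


PV = nRT  (R = 0.08206 L·atm/(mol·K))
T = PV/(nR) = 4.8×16.3/(1.7×0.08206)
= 78.24/0.139502
= 560.85 K

560.85 K


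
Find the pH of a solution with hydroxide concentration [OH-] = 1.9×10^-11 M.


pOH = -log10([OH-]) = -log10(1.9×10^-11)
= 11 - log10(1.9) = 10.72
pH = 14 - pOH = 14 - 10.72 = 3.28

3.28


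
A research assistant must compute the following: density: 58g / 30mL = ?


ρ = mass/volume
= 58/30
= 1.933 g/mL

1.933 g/mL


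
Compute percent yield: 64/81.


% yield = actual/theoretical × 100
= 64/81 × 100
= 79.01%

79.01%


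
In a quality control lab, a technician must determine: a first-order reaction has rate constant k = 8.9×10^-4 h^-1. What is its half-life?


t½ = ln2/k = 0.693147/(8.9×10^-4 h^-1)
= 778.8 h

778.8 h


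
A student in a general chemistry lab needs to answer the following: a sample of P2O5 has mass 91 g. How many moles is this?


M(P2O5) = 141.94 g/mol
n = mass/M = 91/141.94 = 0.6411 mol

0.6411 mol


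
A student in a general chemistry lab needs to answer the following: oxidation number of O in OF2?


F is always -1; 2(-1) + x = 0, so O = +2
Oxidation number: +2

+2


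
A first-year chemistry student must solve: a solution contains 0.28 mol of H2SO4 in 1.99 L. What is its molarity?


M = n/V = 0.28/1.99 = 0.141 mol/L

0.141 M


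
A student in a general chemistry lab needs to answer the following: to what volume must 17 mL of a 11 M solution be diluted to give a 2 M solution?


C1V1 = C2V2
11 × 17 = 2 × V2
V2 = 187/2 = 93.5 mL

93.5 mL


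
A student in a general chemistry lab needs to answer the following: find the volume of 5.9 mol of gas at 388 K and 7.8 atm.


PV = nRT  (R = 0.08206 L·atm/(mol·K))
V = nRT/P = 5.9×0.08206×388/7.8
= 24.084 L

24.084 L


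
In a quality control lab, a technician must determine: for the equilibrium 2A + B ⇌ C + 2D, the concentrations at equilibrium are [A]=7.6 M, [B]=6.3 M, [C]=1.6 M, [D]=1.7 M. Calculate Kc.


Kc = [C][D]^2/([A]^2[B])
= (1.6^1 × 1.7^2)/(7.6^2 × 6.3^1)
= 4.624/363.888
= 0.01271

0.01271


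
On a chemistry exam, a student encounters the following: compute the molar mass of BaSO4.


M(BaSO4) = 1×137.33 + 1×32.07 + 4×16.0
= 137.33 + 32.07 + 64.0
= 233.4 g/mol

233.4 g/mol


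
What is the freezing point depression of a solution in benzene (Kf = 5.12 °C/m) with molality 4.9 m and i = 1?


ΔTf = Kf × m × i
= 5.12 × 4.9 × 1
= 25.088 °C

25.088 °C


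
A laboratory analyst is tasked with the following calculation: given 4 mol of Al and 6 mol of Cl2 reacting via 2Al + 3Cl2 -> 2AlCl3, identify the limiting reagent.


Mole ratio available / coefficient:
  Al: 4/2 = 2.000
  Cl2: 6/3 = 2.000
Smaller ratio is limiting.

neither (stoichiometric); Al and Cl2 are fully consumed


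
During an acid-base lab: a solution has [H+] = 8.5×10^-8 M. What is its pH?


pH = -log10([H+]) = -log10(8.5×10^-8)
= 8 - log10(8.5)
= 8 - 0.93
= 7.07

7.07


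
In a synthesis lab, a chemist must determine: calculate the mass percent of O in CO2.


M(CO2) = 1×12.01 + 2×16.0 = 44.01 g/mol
Mass of O = 2 × 16.0 = 32.00 g/mol
% O = 32.00/44.01 × 100 = 72.71%

72.71%


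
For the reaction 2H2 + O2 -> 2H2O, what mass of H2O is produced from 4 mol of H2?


Mole ratio H2O:H2 = 2:2
n(H2O) = 4 × 2/2 = 4.000 mol
mass = 4.000 × 18.02 = 72.08 g

72.08 g


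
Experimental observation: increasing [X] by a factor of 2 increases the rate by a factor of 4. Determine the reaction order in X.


rate ∝ [X]^n
2^n = 4 → n = 2
Order in X: 2

2


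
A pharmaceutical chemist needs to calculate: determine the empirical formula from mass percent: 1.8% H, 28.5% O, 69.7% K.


Assume 100 g sample. Moles of each element:
  H: 1.8/1.008 = 1.786 mol
  O: 28.5/16.0 = 1.781 mol
  K: 69.7/39.1 = 1.783 mol
Divide by smallest (1.781):
  H: 1.786/1.781 = 1.0
  O: 1.781/1.781 = 1.0
  K: 1.783/1.781 = 1.0
Empirical formula: KOH

KOH


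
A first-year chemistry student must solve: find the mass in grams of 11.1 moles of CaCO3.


M(CaCO3) = 100.09 g/mol
mass = n × M = 11.1 × 100.09 = 1111.00 g

1111.00 g


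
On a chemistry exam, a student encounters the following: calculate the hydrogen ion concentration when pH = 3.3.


[H+] = 10^(-pH) = 10^(-3.3)
= 5.01×10^-4 M

5.01×10^-4 M


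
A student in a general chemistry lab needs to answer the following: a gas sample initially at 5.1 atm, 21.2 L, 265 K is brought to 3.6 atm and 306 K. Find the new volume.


P1V1/T1 = P2V2/T2
V2 = P1V1T2/(T1P2)
= 5.1×21.2×306/(265×3.6)
= 34.68 L

34.68 L


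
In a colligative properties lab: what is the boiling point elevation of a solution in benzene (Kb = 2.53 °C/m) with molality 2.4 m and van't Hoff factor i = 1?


ΔTb = Kb × m × i
= 2.53 × 2.4 × 1
= 6.072 °C

6.072 °C


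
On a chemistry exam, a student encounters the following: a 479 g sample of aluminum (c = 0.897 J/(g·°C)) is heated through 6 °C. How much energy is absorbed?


q = mcΔT = 479 × 0.897 × 6
= 2577.98 J

2577.98 J


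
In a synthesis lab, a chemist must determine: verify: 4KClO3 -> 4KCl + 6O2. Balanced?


Equation: 4KClO3 -> 4KCl + 6O2
Check atoms: Cl: 4=4, K: 4=4, O: 12=12
Balanced

Yes, balanced


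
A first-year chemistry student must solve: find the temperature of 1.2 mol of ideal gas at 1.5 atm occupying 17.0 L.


PV = nRT  (R = 0.08206 L·atm/(mol·K))
T = PV/(nR) = 1.5×17.0/(1.2×0.08206)
= 25.50/0.098472
= 258.96 K

258.96 K


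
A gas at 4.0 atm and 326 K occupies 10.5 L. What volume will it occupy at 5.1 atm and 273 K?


P1V1/T1 = P2V2/T2
V2 = P1V1T2/(T1P2)
= 4.0×10.5×273/(326×5.1)
= 6.896 L

6.896 L


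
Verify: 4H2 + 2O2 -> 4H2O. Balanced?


Equation: 4H2 + 2O2 -> 4H2O
Check atoms: H: 8=8, O: 4=4
Balanced

Yes, balanced


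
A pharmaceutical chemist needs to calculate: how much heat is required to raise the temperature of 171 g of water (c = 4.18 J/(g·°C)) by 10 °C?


q = mcΔT = 171 × 4.18 × 10
= 7147.80 J

7147.80 J


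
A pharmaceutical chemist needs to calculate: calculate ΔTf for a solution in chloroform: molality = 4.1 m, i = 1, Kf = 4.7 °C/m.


ΔTf = Kf × m × i
= 4.7 × 4.1 × 1
= 19.27 °C

19.27 °C


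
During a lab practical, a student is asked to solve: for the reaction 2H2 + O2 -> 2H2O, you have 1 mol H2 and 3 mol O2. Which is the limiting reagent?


Mole ratio available / coefficient:
  H2: 1/2 = 0.500
  O2: 3/1 = 3.000
Smaller ratio is limiting.

H2


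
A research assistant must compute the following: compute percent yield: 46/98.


% yield = actual/theoretical × 100
= 46/98 × 100
= 46.94%

46.94%


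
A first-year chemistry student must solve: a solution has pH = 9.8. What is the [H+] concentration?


[H+] = 10^(-pH) = 10^(-9.8)
= 1.58×10^-10 M

1.58×10^-10 M


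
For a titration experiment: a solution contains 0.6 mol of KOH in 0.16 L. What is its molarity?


M = n/V = 0.6/0.16 = 3.750 mol/L

3.750 M


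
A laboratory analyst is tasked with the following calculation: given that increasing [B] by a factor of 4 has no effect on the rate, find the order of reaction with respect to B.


rate ∝ [B]^n
rate ∝ [B]^0
Order in B: 0

0


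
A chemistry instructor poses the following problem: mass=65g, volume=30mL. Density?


ρ = mass/volume
= 65/30
= 2.167 g/mL

2.167 g/mL


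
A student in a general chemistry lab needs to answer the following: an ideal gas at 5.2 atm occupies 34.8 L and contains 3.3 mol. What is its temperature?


PV = nRT  (R = 0.08206 L·atm/(mol·K))
T = PV/(nR) = 5.2×34.8/(3.3×0.08206)
= 180.96/0.270798
= 668.25 K

668.25 K


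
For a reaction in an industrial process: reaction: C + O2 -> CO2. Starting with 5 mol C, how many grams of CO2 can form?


Mole ratio CO2:C = 1:1
n(CO2) = 5 × 1/1 = 5.000 mol
mass = 5.000 × 44.01 = 220.05 g

220.05 g


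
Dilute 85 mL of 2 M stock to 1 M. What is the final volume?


C1V1 = C2V2
2 × 85 = 1 × V2
V2 = 170/1 = 170.0 mL

170.0 mL


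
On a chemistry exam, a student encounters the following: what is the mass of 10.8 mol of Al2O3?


M(Al2O3) = 101.96 g/mol
mass = n × M = 10.8 × 101.96 = 1101.17 g

1101.17 g


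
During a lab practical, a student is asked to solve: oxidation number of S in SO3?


x + 3(-2) = 0, so x = +6
Oxidation number: +6

+6


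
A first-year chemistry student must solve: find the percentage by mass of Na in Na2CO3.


M(Na2CO3) = 2×22.99 + 1×12.01 + 3×16.0 = 105.99 g/mol
Mass of Na = 2 × 22.99 = 45.98 g/mol
% Na = 45.98/105.99 × 100 = 43.38%

43.38%


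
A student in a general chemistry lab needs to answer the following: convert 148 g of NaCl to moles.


M(NaCl) = 58.44 g/mol
n = mass/M = 148/58.44 = 2.5325 mol

2.5325 mol


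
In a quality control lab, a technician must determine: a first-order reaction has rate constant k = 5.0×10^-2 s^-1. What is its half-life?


t½ = ln2/k = 0.693147/(5.0×10^-2 s^-1)
= 13.86 s

13.86 s


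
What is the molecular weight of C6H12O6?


M(C6H12O6) = 6×12.01 + 12×1.008 + 6×16.0
= 72.06 + 12.1 + 96.0
= 180.16 g/mol

180.16 g/mol


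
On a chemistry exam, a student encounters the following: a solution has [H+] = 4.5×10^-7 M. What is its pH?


pH = -log10([H+]) = -log10(4.5×10^-7)
= 7 - log10(4.5)
= 7 - 0.65
= 6.35

6.35


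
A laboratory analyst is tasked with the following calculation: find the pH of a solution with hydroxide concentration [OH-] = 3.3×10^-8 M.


pOH = -log10([OH-]) = -log10(3.3×10^-8)
= 8 - log10(3.3) = 7.48
pH = 14 - pOH = 14 - 7.48 = 6.52

6.52


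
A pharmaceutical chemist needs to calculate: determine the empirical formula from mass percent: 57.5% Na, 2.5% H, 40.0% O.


Assume 100 g sample. Moles of each element:
  Na: 57.5/22.99 = 2.501 mol
  H: 2.5/1.008 = 2.48 mol
  O: 40.0/16.0 = 2.5 mol
Divide by smallest (2.48):
  Na: 2.501/2.48 = 1.01
  H: 2.48/2.48 = 1.0
  O: 2.5/2.48 = 1.01
Empirical formula: NaOH

NaOH


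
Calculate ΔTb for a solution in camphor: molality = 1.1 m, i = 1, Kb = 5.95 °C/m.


ΔTb = Kb × m × i
= 5.95 × 1.1 × 1
= 6.545 °C

6.545 °C


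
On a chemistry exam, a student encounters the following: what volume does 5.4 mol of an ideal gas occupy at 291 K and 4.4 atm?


PV = nRT  (R = 0.08206 L·atm/(mol·K))
V = nRT/P = 5.4×0.08206×291/4.4
= 29.307 L

29.307 L


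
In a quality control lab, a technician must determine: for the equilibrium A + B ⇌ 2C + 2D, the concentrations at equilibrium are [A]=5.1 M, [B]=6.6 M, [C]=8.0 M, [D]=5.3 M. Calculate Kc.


Kc = [C]^2[D]^2/([A][B])
= (8.0^2 × 5.3^2)/(5.1^1 × 6.6^1)
= 1797.76/33.66
= 53.41

53.41


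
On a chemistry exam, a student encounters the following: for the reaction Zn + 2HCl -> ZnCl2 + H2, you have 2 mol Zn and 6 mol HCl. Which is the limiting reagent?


Mole ratio available / coefficient:
  Zn: 2/1 = 2.000
  HCl: 6/2 = 3.000
Smaller ratio is limiting.

Zn


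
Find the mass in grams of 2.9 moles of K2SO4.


M(K2SO4) = 174.27 g/mol
mass = n × M = 2.9 × 174.27 = 505.38 g

505.38 g


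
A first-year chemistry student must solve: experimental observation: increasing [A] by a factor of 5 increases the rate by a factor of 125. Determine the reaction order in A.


rate ∝ [A]^n
5^n = 125 → n = 3
Order in A: 3

3


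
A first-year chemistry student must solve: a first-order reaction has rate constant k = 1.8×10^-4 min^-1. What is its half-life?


t½ = ln2/k = 0.693147/(1.8×10^-4 min^-1)
= 3851 min

3851 min


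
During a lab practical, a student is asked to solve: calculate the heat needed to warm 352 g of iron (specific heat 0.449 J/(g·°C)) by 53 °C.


q = mcΔT = 352 × 0.449 × 53
= 8376.54 J

8376.54 J


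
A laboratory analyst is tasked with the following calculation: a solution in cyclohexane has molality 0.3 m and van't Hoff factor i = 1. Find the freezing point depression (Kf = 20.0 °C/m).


ΔTf = Kf × m × i
= 20.0 × 0.3 × 1
= 6.0 °C

6.0 °C


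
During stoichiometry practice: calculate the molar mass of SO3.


M(SO3) = 1×32.07 + 3×16.0
= 32.07 + 48.0
= 80.07 g/mol

80.07 g/mol


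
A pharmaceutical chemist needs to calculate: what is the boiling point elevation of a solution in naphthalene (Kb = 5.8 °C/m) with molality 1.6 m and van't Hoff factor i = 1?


ΔTb = Kb × m × i
= 5.8 × 1.6 × 1
= 9.28 °C

9.28 °C


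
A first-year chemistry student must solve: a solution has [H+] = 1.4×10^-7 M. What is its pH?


pH = -log10([H+]) = -log10(1.4×10^-7)
= 7 - log10(1.4)
= 7 - 0.15
= 6.85

6.85


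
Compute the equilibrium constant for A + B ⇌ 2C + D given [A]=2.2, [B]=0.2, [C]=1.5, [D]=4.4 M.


Kc = [C]^2[D]/([A][B])
= (1.5^2 × 4.4^1)/(2.2^1 × 0.2^1)
= 9.9/0.44
= 22.50

22.50


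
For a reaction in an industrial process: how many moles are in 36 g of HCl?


M(HCl) = 36.46 g/mol
n = mass/M = 36/36.46 = 0.9874 mol

0.9874 mol


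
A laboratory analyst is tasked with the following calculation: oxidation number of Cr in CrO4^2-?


x + 4(-2) = -2, so x = +6
Oxidation number: +6

+6


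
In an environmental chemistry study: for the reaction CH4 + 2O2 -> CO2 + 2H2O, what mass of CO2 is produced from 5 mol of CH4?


Mole ratio CO2:CH4 = 1:1
n(CO2) = 5 × 1/1 = 5.000 mol
mass = 5.000 × 44.01 = 220.05 g

220.05 g


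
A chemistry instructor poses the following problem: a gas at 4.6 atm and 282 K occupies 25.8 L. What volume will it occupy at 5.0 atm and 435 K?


P1V1/T1 = P2V2/T2
V2 = P1V1T2/(T1P2)
= 4.6×25.8×435/(282×5.0)
= 36.614 L

36.614 L


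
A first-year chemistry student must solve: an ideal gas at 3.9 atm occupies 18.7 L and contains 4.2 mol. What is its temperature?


PV = nRT  (R = 0.08206 L·atm/(mol·K))
T = PV/(nR) = 3.9×18.7/(4.2×0.08206)
= 72.93/0.344652
= 211.60 K

211.60 K


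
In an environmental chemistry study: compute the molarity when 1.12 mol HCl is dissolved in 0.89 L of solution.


M = n/V = 1.12/0.89 = 1.258 mol/L

1.258 M


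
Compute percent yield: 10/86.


% yield = actual/theoretical × 100
= 10/86 × 100
= 11.63%

11.63%


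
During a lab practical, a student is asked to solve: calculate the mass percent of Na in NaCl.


M(NaCl) = 1×22.99 + 1×35.45 = 58.44 g/mol
Mass of Na = 1 × 22.99 = 22.99 g/mol
% Na = 22.99/58.44 × 100 = 39.34%

39.34%


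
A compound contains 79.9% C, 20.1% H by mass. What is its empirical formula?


Assume 100 g sample. Moles of each element:
  C: 79.9/12.01 = 6.653 mol
  H: 20.1/1.008 = 19.94 mol
Divide by smallest (6.653):
  C: 6.653/6.653 = 1.0
  H: 19.94/6.653 = 3.0
Empirical formula: CH3

CH3


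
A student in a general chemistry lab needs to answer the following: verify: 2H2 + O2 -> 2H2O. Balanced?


Equation: 2H2 + O2 -> 2H2O
Check atoms: H: 4=4, O: 2=2
Balanced

Yes, balanced


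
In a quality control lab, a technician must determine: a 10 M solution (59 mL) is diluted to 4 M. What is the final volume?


C1V1 = C2V2
10 × 59 = 4 × V2
V2 = 590/4 = 147.5 mL

147.5 mL


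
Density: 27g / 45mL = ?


ρ = mass/volume
= 27/45
= 0.6 g/mL

0.6 g/mL


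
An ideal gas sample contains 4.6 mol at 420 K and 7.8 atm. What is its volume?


PV = nRT  (R = 0.08206 L·atm/(mol·K))
V = nRT/P = 4.6×0.08206×420/7.8
= 20.326 L

20.326 L


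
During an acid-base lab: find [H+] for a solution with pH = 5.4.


[H+] = 10^(-pH) = 10^(-5.4)
= 3.98×10^-6 M

3.98×10^-6 M


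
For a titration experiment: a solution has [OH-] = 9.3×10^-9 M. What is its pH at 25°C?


pOH = -log10([OH-]) = -log10(9.3×10^-9)
= 9 - log10(9.3) = 8.03
pH = 14 - pOH = 14 - 8.03 = 5.97

5.97


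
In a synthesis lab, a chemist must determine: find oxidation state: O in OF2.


F is always -1; 2(-1) + x = 0, so O = +2
Oxidation number: +2

+2


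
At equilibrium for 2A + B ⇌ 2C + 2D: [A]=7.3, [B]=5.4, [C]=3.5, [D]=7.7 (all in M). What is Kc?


Kc = [C]^2[D]^2/([A]^2[B])
= (3.5^2 × 7.7^2)/(7.3^2 × 5.4^1)
= 726.3025/287.766
= 2.524

2.524


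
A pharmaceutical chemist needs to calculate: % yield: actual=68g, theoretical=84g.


% yield = actual/theoretical × 100
= 68/84 × 100
= 80.95%

80.95%


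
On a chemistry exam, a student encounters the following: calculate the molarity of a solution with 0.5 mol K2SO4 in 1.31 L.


M = n/V = 0.5/1.31 = 0.382 mol/L

0.382 M


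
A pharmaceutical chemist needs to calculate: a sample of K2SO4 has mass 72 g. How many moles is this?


M(K2SO4) = 174.27 g/mol
n = mass/M = 72/174.27 = 0.4132 mol

0.4132 mol


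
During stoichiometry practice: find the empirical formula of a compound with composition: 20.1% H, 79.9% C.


Assume 100 g sample. Moles of each element:
  H: 20.1/1.008 = 19.94 mol
  C: 79.9/12.01 = 6.653 mol
Divide by smallest (6.653):
  H: 19.94/6.653 = 3.0
  C: 6.653/6.653 = 1.0
Empirical formula: CH3

CH3


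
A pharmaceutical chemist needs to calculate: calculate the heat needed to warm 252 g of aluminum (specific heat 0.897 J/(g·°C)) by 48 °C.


q = mcΔT = 252 × 0.897 × 48
= 10850.11 J

10850.11 J


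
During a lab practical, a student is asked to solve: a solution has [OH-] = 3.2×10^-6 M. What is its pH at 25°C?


pOH = -log10([OH-]) = -log10(3.2×10^-6)
= 6 - log10(3.2) = 5.49
pH = 14 - pOH = 14 - 5.49 = 8.51

8.51


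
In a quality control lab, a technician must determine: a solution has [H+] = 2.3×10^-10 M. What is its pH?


pH = -log10([H+]) = -log10(2.3×10^-10)
= 10 - log10(2.3)
= 10 - 0.36
= 9.64

9.64


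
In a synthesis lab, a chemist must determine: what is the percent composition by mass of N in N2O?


M(N2O) = 2×14.01 + 1×16.0 = 44.02 g/mol
Mass of N = 2 × 14.01 = 28.02 g/mol
% N = 28.02/44.02 × 100 = 63.65%

63.65%


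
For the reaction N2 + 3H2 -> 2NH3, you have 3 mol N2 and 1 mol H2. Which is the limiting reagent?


Mole ratio available / coefficient:
  N2: 3/1 = 3.000
  H2: 1/3 = 0.333
Smaller ratio is limiting.

H2


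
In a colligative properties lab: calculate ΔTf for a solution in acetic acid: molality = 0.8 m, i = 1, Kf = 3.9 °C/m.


ΔTf = Kf × m × i
= 3.9 × 0.8 × 1
= 3.12 °C

3.12 °C


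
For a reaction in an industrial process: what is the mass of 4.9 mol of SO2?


M(SO2) = 64.07 g/mol
mass = n × M = 4.9 × 64.07 = 313.94 g

313.94 g


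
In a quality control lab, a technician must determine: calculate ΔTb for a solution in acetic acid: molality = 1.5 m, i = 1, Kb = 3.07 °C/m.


ΔTb = Kb × m × i
= 3.07 × 1.5 × 1
= 4.605 °C

4.605 °C


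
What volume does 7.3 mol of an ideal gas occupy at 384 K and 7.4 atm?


PV = nRT  (R = 0.08206 L·atm/(mol·K))
V = nRT/P = 7.3×0.08206×384/7.4
= 31.085 L

31.085 L


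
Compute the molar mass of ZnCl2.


M(ZnCl2) = 1×65.38 + 2×35.45
= 65.38 + 70.9
= 136.28 g/mol

136.28 g/mol


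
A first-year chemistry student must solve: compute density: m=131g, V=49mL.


ρ = mass/volume
= 131/49
= 2.673 g/mL

2.673 g/mL


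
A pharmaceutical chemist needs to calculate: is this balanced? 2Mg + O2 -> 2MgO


Equation: 2Mg + O2 -> 2MgO
Check atoms: Mg: 2=2, O: 2=2
Balanced

Yes, balanced


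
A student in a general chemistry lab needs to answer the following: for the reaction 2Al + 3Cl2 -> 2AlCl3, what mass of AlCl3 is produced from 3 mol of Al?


Mole ratio AlCl3:Al = 2:2
n(AlCl3) = 3 × 2/2 = 3.000 mol
mass = 3.000 × 133.33 = 399.99 g

399.99 g


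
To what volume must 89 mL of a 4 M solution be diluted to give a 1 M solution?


C1V1 = C2V2
4 × 89 = 1 × V2
V2 = 356/1 = 356.0 mL

356.0 mL


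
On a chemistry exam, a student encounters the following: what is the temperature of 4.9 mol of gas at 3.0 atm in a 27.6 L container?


PV = nRT  (R = 0.08206 L·atm/(mol·K))
T = PV/(nR) = 3.0×27.6/(4.9×0.08206)
= 82.80/0.402094
= 205.92 K

205.92 K


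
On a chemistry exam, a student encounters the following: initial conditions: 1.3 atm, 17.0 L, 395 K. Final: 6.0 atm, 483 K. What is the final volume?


P1V1/T1 = P2V2/T2
V2 = P1V1T2/(T1P2)
= 1.3×17.0×483/(395×6.0)
= 4.504 L

4.504 L


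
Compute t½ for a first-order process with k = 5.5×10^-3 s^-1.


t½ = ln2/k = 0.693147/(5.5×10^-3 s^-1)
= 126.0 s

126.0 s


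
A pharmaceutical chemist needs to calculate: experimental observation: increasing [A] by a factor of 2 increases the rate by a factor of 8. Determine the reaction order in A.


rate ∝ [A]^n
2^n = 8 → n = 3
Order in A: 3

3


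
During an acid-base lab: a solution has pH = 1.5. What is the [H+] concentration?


[H+] = 10^(-pH) = 10^(-1.5)
= 3.16×10^-2 M

3.16×10^-2 M


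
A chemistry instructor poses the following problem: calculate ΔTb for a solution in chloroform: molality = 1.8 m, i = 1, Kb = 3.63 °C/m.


ΔTb = Kb × m × i
= 3.63 × 1.8 × 1
= 6.534 °C

6.534 °C


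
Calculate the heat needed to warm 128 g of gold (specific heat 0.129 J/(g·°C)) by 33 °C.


q = mcΔT = 128 × 0.129 × 33
= 544.90 J

544.90 J


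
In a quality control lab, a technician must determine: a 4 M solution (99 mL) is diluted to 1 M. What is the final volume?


C1V1 = C2V2
4 × 99 = 1 × V2
V2 = 396/1 = 396.0 mL

396.0 mL


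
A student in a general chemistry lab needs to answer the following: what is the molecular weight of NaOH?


M(NaOH) = 1×22.99 + 1×16.0 + 1×1.008
= 22.99 + 16.0 + 1.01
= 40.0 g/mol

40.0 g/mol


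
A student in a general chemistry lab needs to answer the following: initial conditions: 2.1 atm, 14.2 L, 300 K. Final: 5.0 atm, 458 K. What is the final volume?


P1V1/T1 = P2V2/T2
V2 = P1V1T2/(T1P2)
= 2.1×14.2×458/(300×5.0)
= 9.105 L

9.105 L


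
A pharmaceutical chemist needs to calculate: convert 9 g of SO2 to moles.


M(SO2) = 64.07 g/mol
n = mass/M = 9/64.07 = 0.1405 mol

0.1405 mol


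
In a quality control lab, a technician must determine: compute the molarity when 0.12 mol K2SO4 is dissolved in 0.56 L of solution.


M = n/V = 0.12/0.56 = 0.214 mol/L

0.214 M


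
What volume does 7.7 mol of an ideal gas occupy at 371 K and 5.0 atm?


PV = nRT  (R = 0.08206 L·atm/(mol·K))
V = nRT/P = 7.7×0.08206×371/5.0
= 46.884 L

46.884 L


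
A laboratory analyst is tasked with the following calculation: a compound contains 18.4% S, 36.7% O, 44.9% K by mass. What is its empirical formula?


Assume 100 g sample. Moles of each element:
  S: 18.4/32.07 = 0.574 mol
  O: 36.7/16.0 = 2.294 mol
  K: 44.9/39.1 = 1.148 mol
Divide by smallest (0.574):
  S: 0.574/0.574 = 1.0
  O: 2.294/0.574 = 4.0
  K: 1.148/0.574 = 2.0
Empirical formula: K2SO4

K2SO4


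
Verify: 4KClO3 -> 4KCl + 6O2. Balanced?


Equation: 4KClO3 -> 4KCl + 6O2
Check atoms: Cl: 4=4, K: 4=4, O: 12=12
Balanced

Yes, balanced


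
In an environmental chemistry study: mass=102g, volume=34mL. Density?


ρ = mass/volume
= 102/34
= 3.0 g/mL

3.0 g/mL


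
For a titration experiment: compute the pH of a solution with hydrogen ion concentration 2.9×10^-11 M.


pH = -log10([H+]) = -log10(2.9×10^-11)
= 11 - log10(2.9)
= 11 - 0.46
= 10.54

10.54


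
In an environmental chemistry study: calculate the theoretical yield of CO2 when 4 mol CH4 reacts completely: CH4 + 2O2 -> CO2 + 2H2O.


Mole ratio CO2:CH4 = 1:1
n(CO2) = 4 × 1/1 = 4.000 mol
mass = 4.000 × 44.01 = 176.04 g

176.04 g


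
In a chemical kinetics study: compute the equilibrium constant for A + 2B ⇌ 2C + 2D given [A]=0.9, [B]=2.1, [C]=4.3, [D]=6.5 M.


Kc = [C]^2[D]^2/([A][B]^2)
= (4.3^2 × 6.5^2)/(0.9^1 × 2.1^2)
= 781.2025/3.969
= 196.8

196.8


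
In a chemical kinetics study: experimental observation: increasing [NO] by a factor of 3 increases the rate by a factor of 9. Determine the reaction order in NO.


rate ∝ [NO]^n
3^n = 9 → n = 2
Order in NO: 2

2


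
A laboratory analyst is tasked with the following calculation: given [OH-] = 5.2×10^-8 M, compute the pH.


pOH = -log10([OH-]) = -log10(5.2×10^-8)
= 8 - log10(5.2) = 7.28
pH = 14 - pOH = 14 - 7.28 = 6.72

6.72


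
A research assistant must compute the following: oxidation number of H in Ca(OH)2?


H is +1 with nonmetals
Oxidation number: +1

+1


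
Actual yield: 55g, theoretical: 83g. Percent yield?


% yield = actual/theoretical × 100
= 55/83 × 100
= 66.27%

66.27%


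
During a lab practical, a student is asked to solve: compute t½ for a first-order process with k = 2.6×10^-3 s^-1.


t½ = ln2/k = 0.693147/(2.6×10^-3 s^-1)
= 266.6 s

266.6 s


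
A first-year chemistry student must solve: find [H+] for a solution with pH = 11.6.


[H+] = 10^(-pH) = 10^(-11.6)
= 2.51×10^-12 M

2.51×10^-12 M


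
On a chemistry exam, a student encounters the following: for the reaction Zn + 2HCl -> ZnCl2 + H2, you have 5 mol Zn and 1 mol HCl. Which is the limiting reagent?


Mole ratio available / coefficient:
  Zn: 5/1 = 5.000
  HCl: 1/2 = 0.500
Smaller ratio is limiting.

HCl


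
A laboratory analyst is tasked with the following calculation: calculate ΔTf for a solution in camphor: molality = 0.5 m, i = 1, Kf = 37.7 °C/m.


ΔTf = Kf × m × i
= 37.7 × 0.5 × 1
= 18.85 °C

18.85 °C


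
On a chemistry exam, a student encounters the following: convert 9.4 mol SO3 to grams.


M(SO3) = 80.07 g/mol
mass = n × M = 9.4 × 80.07 = 752.66 g

752.66 g


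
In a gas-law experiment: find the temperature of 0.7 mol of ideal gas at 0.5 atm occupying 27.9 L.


PV = nRT  (R = 0.08206 L·atm/(mol·K))
T = PV/(nR) = 0.5×27.9/(0.7×0.08206)
= 13.95/0.057442
= 242.85 K

242.85 K


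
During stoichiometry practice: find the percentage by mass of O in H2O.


M(H2O) = 2×1.008 + 1×16.0 = 18.016 g/mol
Mass of O = 1 × 16.0 = 16.00 g/mol
% O = 16.00/18.016 × 100 = 88.81%

88.81%


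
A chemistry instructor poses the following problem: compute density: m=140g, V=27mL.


ρ = mass/volume
= 140/27
= 5.185 g/mL

5.185 g/mL


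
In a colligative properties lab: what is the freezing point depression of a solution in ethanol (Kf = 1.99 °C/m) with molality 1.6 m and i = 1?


ΔTf = Kf × m × i
= 1.99 × 1.6 × 1
= 3.184 °C

3.184 °C


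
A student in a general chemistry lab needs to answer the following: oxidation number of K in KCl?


Group 1 metal: +1
Oxidation number: +1

+1


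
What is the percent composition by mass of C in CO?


M(CO) = 1×12.01 + 1×16.0 = 28.01 g/mol
Mass of C = 1 × 12.01 = 12.01 g/mol
% C = 12.01/28.01 × 100 = 42.88%

42.88%


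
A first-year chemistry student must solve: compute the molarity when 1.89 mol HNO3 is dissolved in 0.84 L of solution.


M = n/V = 1.89/0.84 = 2.250 mol/L

2.250 M


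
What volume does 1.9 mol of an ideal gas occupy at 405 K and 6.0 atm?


PV = nRT  (R = 0.08206 L·atm/(mol·K))
V = nRT/P = 1.9×0.08206×405/6.0
= 10.524 L

10.524 L


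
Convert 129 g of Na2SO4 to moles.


M(Na2SO4) = 142.05 g/mol
n = mass/M = 129/142.05 = 0.9081 mol

0.9081 mol


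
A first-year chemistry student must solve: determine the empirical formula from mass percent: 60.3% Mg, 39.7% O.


Assume 100 g sample. Moles of each element:
  Mg: 60.3/24.31 = 2.48 mol
  O: 39.7/16.0 = 2.481 mol
Divide by smallest (2.48):
  Mg: 2.48/2.48 = 1.0
  O: 2.481/2.48 = 1.0
Empirical formula: MgO

MgO


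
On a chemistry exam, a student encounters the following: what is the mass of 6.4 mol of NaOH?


M(NaOH) = 40.0 g/mol
mass = n × M = 6.4 × 40.0 = 256.00 g

256.00 g


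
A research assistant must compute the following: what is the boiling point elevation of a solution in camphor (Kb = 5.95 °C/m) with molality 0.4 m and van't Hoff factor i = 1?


ΔTb = Kb × m × i
= 5.95 × 0.4 × 1
= 2.38 °C

2.38 °C


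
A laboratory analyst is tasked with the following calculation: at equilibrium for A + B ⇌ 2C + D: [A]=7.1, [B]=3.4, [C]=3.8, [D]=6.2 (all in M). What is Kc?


Kc = [C]^2[D]/([A][B])
= (3.8^2 × 6.2^1)/(7.1^1 × 3.4^1)
= 89.528/24.14
= 3.709

3.709


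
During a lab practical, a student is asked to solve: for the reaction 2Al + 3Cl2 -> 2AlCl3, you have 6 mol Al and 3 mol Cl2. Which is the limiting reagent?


Mole ratio available / coefficient:
  Al: 6/2 = 3.000
  Cl2: 3/3 = 1.000
Smaller ratio is limiting.

Cl2


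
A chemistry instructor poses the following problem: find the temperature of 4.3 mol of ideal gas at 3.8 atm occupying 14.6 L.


PV = nRT  (R = 0.08206 L·atm/(mol·K))
T = PV/(nR) = 3.8×14.6/(4.3×0.08206)
= 55.48/0.352858
= 157.23 K

157.23 K
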